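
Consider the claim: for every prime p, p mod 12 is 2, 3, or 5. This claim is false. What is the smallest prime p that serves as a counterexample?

Check each prime p in order until the claim fails.
p = 2: 2 mod 12 = 2.
p = 3: 3 mod 12 = 3.
p = 5: 5 mod 12 = 5.
p = 7: 7 mod 12 = 7 — not in {2, 3, 5}.

p = 7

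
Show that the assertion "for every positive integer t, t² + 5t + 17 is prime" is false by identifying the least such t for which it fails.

For t = 1, 2, 3, 4, 5, 6, 7 the conclusion holds.
t = 8: t² + 5t + 17 = 121 = 11 × 11, composite.
Hence t = 8 is a counterexample.

t = 8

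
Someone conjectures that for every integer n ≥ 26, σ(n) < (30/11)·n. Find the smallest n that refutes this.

n = 60

A counterexample is any integer n ≥ 26 such that the claim fails; we check each in order.
For n = 26, 27, 28, 29, …, 57, 58, 59 the conclusion holds.
n = 60: σ(60) = 168; 168 ≥ 1800/11.
Hence n = 60 is a counterexample.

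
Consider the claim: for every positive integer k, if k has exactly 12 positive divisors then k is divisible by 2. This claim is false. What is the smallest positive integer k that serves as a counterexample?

k = 315

For k = 60, 72, 84, 90, …, 294, 306, 308 the conclusion holds.
k = 315: τ(315) = 12; 315 mod 2 = 1.
Hence k = 315 is a counterexample.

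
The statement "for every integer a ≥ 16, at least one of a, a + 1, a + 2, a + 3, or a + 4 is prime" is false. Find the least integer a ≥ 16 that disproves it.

a = 24

Check each integer a ≥ 16 in order until a, a + 1, a + 2, a + 3, a + 4 are all composite.
The first 8 eligible values, up to a = 23, all satisfy the conclusion.
a = 24: 24 = 2 × 12; 25 = 5 × 5; 26 = 2 × 13; 27 = 3 × 9; 28 = 2 × 14 — all composite.
Hence a = 24 is a counterexample.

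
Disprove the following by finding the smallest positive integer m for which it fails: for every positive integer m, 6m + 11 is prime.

m = 4

m = 1: 6m + 11 = 17, prime.
m = 2: 6m + 11 = 23, prime.
m = 3: 6m + 11 = 29, prime.
m = 4: 6m + 11 = 35 = 5 × 7, composite.
So m = 4 is the smallest counterexample.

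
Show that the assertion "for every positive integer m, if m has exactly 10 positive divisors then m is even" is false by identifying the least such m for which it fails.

A counterexample is any positive integer m such that m has exactly 10 positive divisors but m is odd; we check each in order.
For m = 48, 80, 112, 162, 176, 208, 272, 304, 368 the conclusion holds.
m = 405: divisors of 405: 10 divisors; 405 is odd.

m = 405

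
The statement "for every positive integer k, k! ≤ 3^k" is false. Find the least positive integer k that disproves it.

k = 7

k = 1: k! = 1 and 3^k = 3, so 1 ≤ 3.
k = 2: k! = 2 and 3^k = 9, so 2 ≤ 9.
k = 3: k! = 6 and 3^k = 27, so 6 ≤ 27.
k = 4: k! = 24 and 3^k = 81, so 24 ≤ 81.
k = 5: k! = 120 and 3^k = 243, so 120 ≤ 243.
k = 6: k! = 720 and 3^k = 729, so 720 ≤ 729.
k = 7: k! = 5040 and 3^k = 2187, so 5040 > 2187.
Hence k = 7 is a counterexample.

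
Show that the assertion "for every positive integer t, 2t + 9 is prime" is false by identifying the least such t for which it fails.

We need the least positive integer t for which 2t + 9 is not prime.
For t = 1, 2 the conclusion holds.
t = 3: 2t + 9 = 15 = 3 × 5, composite.
So t = 3 is the smallest counterexample.

t = 3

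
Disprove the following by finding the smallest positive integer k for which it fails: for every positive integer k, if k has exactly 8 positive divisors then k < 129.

k = 130

We need the least positive integer k for which k has exactly 8 positive divisors but the claim fails.
The first 16 eligible values, up to k = 128, all satisfy the conclusion.
k = 130: τ(130) = 8; 130 ≥ 129.
Hence k = 130 is a counterexample.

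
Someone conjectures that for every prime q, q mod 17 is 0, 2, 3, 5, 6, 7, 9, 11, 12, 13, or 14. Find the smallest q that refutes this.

q = 59

We need the least prime q for which the claim fails.
The first 16 eligible values, up to q = 53, all satisfy the conclusion.
q = 59: 59 mod 17 = 8 — not in {0, 2, 3, 5, 6, 7, 9, 11, 12, 13, 14}.
Thus q = 59 disproves the claim, and no smaller q works.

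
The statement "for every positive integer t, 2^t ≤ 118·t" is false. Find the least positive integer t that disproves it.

t = 11

We need the least positive integer t for which 2^t > 118·t.
For t = 1, 2, 3, 4, 5, 6, 7, 8, 9, 10 the conclusion holds.
t = 11: 2^t = 2048 and 118·t = 1298, so 2048 > 1298.
Thus t = 11 disproves the claim, and no smaller t works.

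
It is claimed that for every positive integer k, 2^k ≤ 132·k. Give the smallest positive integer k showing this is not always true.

k = 11

We need the least positive integer k for which 2^k > 132·k.
For k = 1, 2, 3, 4, 5, 6, 7, 8, 9, 10 the conclusion holds.
k = 11: 2^k = 2048 and 132·k = 1452, so 2048 > 1452.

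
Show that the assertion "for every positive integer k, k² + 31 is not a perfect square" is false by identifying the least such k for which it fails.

Check each positive integer k in order until k² + 31 is a perfect square.
The first 14 eligible values, up to k = 14, all satisfy the conclusion.
k = 15: 15² + 31 = 256 = 16², a perfect square.
So k = 15 is the smallest counterexample.

k = 15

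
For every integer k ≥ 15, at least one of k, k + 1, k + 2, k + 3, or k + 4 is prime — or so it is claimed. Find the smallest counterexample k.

k = 24

For k = 15, 16, 17, 18, 19, 20, 21, 22, 23 the conclusion holds.
k = 24: 24 = 2 × 12; 25 = 5 × 5; 26 = 2 × 13; 27 = 3 × 9; 28 = 2 × 14 — all composite.
Thus k = 24 disproves the claim, and no smaller k works.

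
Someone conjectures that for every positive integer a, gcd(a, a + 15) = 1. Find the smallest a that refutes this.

a = 3

a = 1: gcd(1, 16) = 1.
a = 2: gcd(2, 17) = 1.
a = 3: gcd(3, 18) = 3.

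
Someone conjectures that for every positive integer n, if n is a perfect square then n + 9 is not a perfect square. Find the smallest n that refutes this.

A counterexample is any positive integer n such that n is a perfect square but n + 9 is a perfect square; we check each in order.
n = 1: 1 + 9 = 10, not a perfect square.
n = 4: 4 + 9 = 13, not a perfect square.
n = 9: 9 + 9 = 18, not a perfect square.
n = 16: 16 = 4² and 16 + 9 = 25 = 5².
So n = 16 is the smallest counterexample.

n = 16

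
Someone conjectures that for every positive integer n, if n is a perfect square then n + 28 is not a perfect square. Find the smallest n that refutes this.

Check each positive integer n in order until n is a perfect square but n + 28 is a perfect square.
For n = 1, 4, 9, 16, 25 the conclusion holds.
n = 36: 36 = 6² and 36 + 28 = 64 = 8².

n = 36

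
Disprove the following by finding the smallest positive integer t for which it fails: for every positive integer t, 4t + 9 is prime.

For t = 1, 2 the conclusion holds.
t = 3: 4t + 9 = 21 = 3 × 7, composite.
Thus t = 3 disproves the claim, and no smaller t works.

t = 3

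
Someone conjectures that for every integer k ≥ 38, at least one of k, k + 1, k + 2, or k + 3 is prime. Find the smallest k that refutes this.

Check each integer k ≥ 38 in order until k, k + 1, k + 2, k + 3 are all composite.
For k = 38, 39, 40, 41, 42, 43, 44, 45, 46, 47 the conclusion holds.
k = 48: 48 = 2 × 24; 49 = 7 × 7; 50 = 2 × 25; 51 = 3 × 17 — all composite.

k = 48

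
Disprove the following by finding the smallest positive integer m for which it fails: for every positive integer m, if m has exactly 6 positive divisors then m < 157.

m = 164

We need the least positive integer m for which m has exactly 6 positive divisors but the claim fails.
For m = 12, 18, 20, 28, …, 147, 148, 153 the conclusion holds.
m = 164: τ(164) = 6; 164 ≥ 157.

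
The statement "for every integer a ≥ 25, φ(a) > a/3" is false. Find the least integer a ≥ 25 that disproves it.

Check each integer a ≥ 25 in order until the claim fails.
The first 5 eligible values, up to a = 29, all satisfy the conclusion.
a = 30: φ(30) = 8 and 30/3 = 10, so φ(30) ≤ 30/3.
Thus a = 30 disproves the claim, and no smaller a works.

a = 30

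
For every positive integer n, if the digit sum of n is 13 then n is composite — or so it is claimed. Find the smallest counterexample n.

n = 49: digit sum 13; 49 is composite.
n = 58: digit sum 13; 58 is composite.
n = 67: digit sum 13; 67 is prime, not composite.
Hence n = 67 is a counterexample.

n = 67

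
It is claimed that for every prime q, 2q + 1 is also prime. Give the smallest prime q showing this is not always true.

For q = 2, 3, 5 the conclusion holds.
q = 7: 2q + 1 = 15 = 3 × 5, not prime.

q = 7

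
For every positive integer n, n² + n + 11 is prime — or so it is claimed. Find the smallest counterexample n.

Check each positive integer n in order until n² + n + 11 is not prime.
For n = 1, 2, 3, 4, 5, 6, 7, 8, 9 the conclusion holds.
n = 10: n² + n + 11 = 121 = 11 × 11, composite.

n = 10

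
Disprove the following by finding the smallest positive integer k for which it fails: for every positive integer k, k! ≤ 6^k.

Check each positive integer k in order until k! > 6^k.
The first 13 eligible values, up to k = 13, all satisfy the conclusion.
k = 14: k! = 87178291200 and 6^k = 78364164096, so 87178291200 > 78364164096.

k = 14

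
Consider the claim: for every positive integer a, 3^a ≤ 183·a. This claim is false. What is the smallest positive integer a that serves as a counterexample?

A counterexample is any positive integer a such that 3^a > 183·a; we check each in order.
The first 6 eligible values, up to a = 6, all satisfy the conclusion.
a = 7: 3^a = 2187 and 183·a = 1281, so 2187 > 1281.

a = 7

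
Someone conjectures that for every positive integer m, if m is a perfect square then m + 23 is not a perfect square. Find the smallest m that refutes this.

We need the least positive integer m for which m is a perfect square but m + 23 is a perfect square.
For m = 1, 4, 9, 16, 25, 36, 49, 64, 81, 100 the conclusion holds.
m = 121: 121 = 11² and 121 + 23 = 144 = 12².

m = 121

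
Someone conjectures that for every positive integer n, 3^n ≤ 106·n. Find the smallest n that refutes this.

The first 5 eligible values, up to n = 5, all satisfy the conclusion.
n = 6: 3^n = 729 and 106·n = 636, so 729 > 636.
Hence n = 6 is a counterexample.

n = 6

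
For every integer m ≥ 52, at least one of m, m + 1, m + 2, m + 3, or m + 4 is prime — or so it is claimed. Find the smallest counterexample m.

m = 54

We need the least integer m ≥ 52 for which m, m + 1, m + 2, m + 3, m + 4 are all composite.
For m = 52, 53 the conclusion holds.
m = 54: 54 = 2 × 27; 55 = 5 × 11; 56 = 2 × 28; 57 = 3 × 19; 58 = 2 × 29 — all composite.
Hence m = 54 is a counterexample.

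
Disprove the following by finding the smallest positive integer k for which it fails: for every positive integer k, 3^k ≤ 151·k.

k = 7

k = 1: 3^k = 3 and 151·k = 151, so 3 ≤ 151.
k = 2: 3^k = 9 and 151·k = 302, so 9 ≤ 302.
k = 3: 3^k = 27 and 151·k = 453, so 27 ≤ 453.
k = 4: 3^k = 81 and 151·k = 604, so 81 ≤ 604.
k = 5: 3^k = 243 and 151·k = 755, so 243 ≤ 755.
k = 6: 3^k = 729 and 151·k = 906, so 729 ≤ 906.
k = 7: 3^k = 2187 and 151·k = 1057, so 2187 > 1057.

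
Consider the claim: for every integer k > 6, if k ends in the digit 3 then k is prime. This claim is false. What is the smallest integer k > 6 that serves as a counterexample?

k = 33

A counterexample is any integer k > 6 such that k ends in the digit 3 but k is not prime; we check each in order.
k = 13: 13 ends in 3 and is prime.
k = 23: 23 ends in 3 and is prime.
k = 33: 33 ends in 3; 33 = 3 × 11, composite.
Thus k = 33 disproves the claim, and no smaller k works.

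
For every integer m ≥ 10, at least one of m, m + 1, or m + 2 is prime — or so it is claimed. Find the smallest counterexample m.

m = 14

We need the least integer m ≥ 10 for which m, m + 1, m + 2 are all composite.
For m = 10, 11, 12, 13 the conclusion holds.
m = 14: 14 = 2 × 7; 15 = 3 × 5; 16 = 2 × 8 — all composite.
Hence m = 14 is a counterexample.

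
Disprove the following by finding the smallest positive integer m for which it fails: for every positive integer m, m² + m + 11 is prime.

Check each positive integer m in order until m² + m + 11 is not prime.
The first 9 eligible values, up to m = 9, all satisfy the conclusion.
m = 10: m² + m + 11 = 121 = 11 × 11, composite.
Thus m = 10 disproves the claim, and no smaller m works.

m = 10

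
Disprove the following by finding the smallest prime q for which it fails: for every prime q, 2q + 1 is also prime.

q = 2: 2q + 1 = 5, prime.
q = 3: 2q + 1 = 7, prime.
q = 5: 2q + 1 = 11, prime.
q = 7: 2q + 1 = 15 = 3 × 5, not prime.

q = 7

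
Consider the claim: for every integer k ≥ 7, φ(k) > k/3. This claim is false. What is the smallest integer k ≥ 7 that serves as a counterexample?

k = 12

The first 5 eligible values, up to k = 11, all satisfy the conclusion.
k = 12: φ(12) = 4 and 12/3 = 4, so φ(12) ≤ 12/3.
Hence k = 12 is a counterexample.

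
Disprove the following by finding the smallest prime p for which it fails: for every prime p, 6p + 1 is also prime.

p = 19

The first 7 eligible values, up to p = 17, all satisfy the conclusion.
p = 19: 6p + 1 = 115 = 5 × 23, not prime.
Thus p = 19 disproves the claim, and no smaller p works.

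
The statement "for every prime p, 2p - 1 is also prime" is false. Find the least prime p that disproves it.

p = 5

A counterexample is any prime p such that 2p - 1 is not prime; we check each in order.
p = 2: 2p - 1 = 3, prime.
p = 3: 2p - 1 = 5, prime.
p = 5: 2p - 1 = 9 = 3 × 3, not prime.
Thus p = 5 disproves the claim, and no smaller p works.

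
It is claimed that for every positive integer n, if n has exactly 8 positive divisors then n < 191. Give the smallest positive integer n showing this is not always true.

n = 195

We need the least positive integer n for which n has exactly 8 positive divisors but the claim fails.
For n = 24, 30, 40, 42, …, 186, 189, 190 the conclusion holds.
n = 195: τ(195) = 8; 195 ≥ 191.
Thus n = 195 disproves the claim, and no smaller n works.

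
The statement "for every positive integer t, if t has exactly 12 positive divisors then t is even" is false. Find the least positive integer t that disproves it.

For t = 60, 72, 84, 90, …, 294, 306, 308 the conclusion holds.
t = 315: divisors of 315: 12 divisors; 315 is odd.
Thus t = 315 disproves the claim, and no smaller t works.

t = 315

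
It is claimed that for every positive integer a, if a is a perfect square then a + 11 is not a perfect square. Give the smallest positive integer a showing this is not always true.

A counterexample is any positive integer a such that a is a perfect square but a + 11 is a perfect square; we check each in order.
The first 4 eligible values, up to a = 16, all satisfy the conclusion.
a = 25: 25 = 5² and 25 + 11 = 36 = 6².

a = 25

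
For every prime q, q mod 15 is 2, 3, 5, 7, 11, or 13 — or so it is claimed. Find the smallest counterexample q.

q = 19

For q = 2, 3, 5, 7, 11, 13, 17 the conclusion holds.
q = 19: 19 mod 15 = 4 — not in {2, 3, 5, 7, 11, 13}.
So q = 19 is the smallest counterexample.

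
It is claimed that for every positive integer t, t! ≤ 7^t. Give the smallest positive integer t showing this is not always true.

t = 17

We need the least positive integer t for which t! > 7^t.
For t = 1, 2, 3, 4, …, 14, 15, 16 the conclusion holds.
t = 17: t! = 355687428096000 and 7^t = 232630513987207, so 355687428096000 > 232630513987207.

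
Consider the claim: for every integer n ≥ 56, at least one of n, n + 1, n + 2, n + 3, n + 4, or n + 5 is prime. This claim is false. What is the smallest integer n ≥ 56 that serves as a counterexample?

We need the least integer n ≥ 56 for which n, n + 1, n + 2, n + 3, n + 4, n + 5 are all composite.
The first 34 eligible values, up to n = 89, all satisfy the conclusion.
n = 90: 90 = 2 × 45; 91 = 7 × 13; 92 = 2 × 46; 93 = 3 × 31; 94 = 2 × 47; 95 = 5 × 19 — all composite.

n = 90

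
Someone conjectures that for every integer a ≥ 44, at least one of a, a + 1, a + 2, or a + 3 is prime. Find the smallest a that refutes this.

a = 44: 47 is prime.
a = 45: 47 is prime.
a = 46: 47 is prime.
a = 47: 47 is prime.
a = 48: 48 = 2 × 24; 49 = 7 × 7; 50 = 2 × 25; 51 = 3 × 17 — all composite.

a = 48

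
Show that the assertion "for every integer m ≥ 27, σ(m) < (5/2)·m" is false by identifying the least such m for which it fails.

We need the least integer m ≥ 27 for which the claim fails.
The first 9 eligible values, up to m = 35, all satisfy the conclusion.
m = 36: σ(36) = 91; 91 ≥ 90.
So m = 36 is the smallest counterexample.

m = 36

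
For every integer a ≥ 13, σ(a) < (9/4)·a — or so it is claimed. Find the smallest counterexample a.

a = 24

We need the least integer a ≥ 13 for which the claim fails.
For a = 13, 14, 15, 16, …, 21, 22, 23 the conclusion holds.
a = 24: σ(24) = 60; 60 ≥ 54.
Thus a = 24 disproves the claim, and no smaller a works.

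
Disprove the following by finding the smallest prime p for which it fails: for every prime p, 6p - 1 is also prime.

A counterexample is any prime p such that 6p - 1 is not prime; we check each in order.
The first 4 eligible values, up to p = 7, all satisfy the conclusion.
p = 11: 6p - 1 = 65 = 5 × 13, not prime.
Hence p = 11 is a counterexample.

p = 11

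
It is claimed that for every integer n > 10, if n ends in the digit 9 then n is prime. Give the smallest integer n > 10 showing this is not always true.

n = 39

n = 19: 19 ends in 9 and is prime.
n = 29: 29 ends in 9 and is prime.
n = 39: 39 ends in 9; 39 = 3 × 13, composite.
Hence n = 39 is a counterexample.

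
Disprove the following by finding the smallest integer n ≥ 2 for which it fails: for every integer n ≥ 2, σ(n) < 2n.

n = 6

For n = 2, 3, 4, 5 the conclusion holds.
n = 6: σ(6) = 12; 12 ≥ 12.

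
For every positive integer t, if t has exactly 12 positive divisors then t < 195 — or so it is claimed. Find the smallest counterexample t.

Check each positive integer t in order until t has exactly 12 positive divisors but the claim fails.
For t = 60, 72, 84, 90, …, 150, 156, 160 the conclusion holds.
t = 198: τ(198) = 12; 198 ≥ 195.

t = 198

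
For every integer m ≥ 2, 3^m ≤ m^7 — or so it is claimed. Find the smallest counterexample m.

A counterexample is any integer m ≥ 2 such that 3^m > m^7; we check each in order.
For m = 2, 3, 4, 5, …, 16, 17, 18 the conclusion holds.
m = 19: 3^m = 1162261467 and m^7 = 893871739, so 1162261467 > 893871739.

m = 19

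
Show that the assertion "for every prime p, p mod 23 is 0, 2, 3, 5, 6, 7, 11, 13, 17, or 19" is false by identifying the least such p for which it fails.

The first 10 eligible values, up to p = 29, all satisfy the conclusion.
p = 31: 31 mod 23 = 8 — not in {0, 2, 3, 5, 6, 7, 11, 13, 17, 19}.
Hence p = 31 is a counterexample.

p = 31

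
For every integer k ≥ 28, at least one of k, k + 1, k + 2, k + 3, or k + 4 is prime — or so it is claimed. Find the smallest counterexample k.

A counterexample is any integer k ≥ 28 such that k, k + 1, k + 2, k + 3, k + 4 are all composite; we check each in order.
For k = 28, 29, 30, 31 the conclusion holds.
k = 32: 32 = 2 × 16; 33 = 3 × 11; 34 = 2 × 17; 35 = 5 × 7; 36 = 2 × 18 — all composite.
Thus k = 32 disproves the claim, and no smaller k works.

k = 32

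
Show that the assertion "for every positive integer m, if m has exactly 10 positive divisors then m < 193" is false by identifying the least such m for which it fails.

Check each positive integer m in order until m has exactly 10 positive divisors but the claim fails.
For m = 48, 80, 112, 162, 176 the conclusion holds.
m = 208: τ(208) = 10; 208 ≥ 193.
So m = 208 is the smallest counterexample.

m = 208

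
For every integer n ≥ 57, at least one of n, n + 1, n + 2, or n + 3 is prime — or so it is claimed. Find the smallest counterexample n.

n = 62

We need the least integer n ≥ 57 for which n, n + 1, n + 2, n + 3 are all composite.
The first 5 eligible values, up to n = 61, all satisfy the conclusion.
n = 62: 62 = 2 × 31; 63 = 3 × 21; 64 = 2 × 32; 65 = 5 × 13 — all composite.
Thus n = 62 disproves the claim, and no smaller n works.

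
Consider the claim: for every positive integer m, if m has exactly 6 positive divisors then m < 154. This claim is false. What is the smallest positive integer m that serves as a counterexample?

We need the least positive integer m for which m has exactly 6 positive divisors but the claim fails.
For m = 12, 18, 20, 28, …, 147, 148, 153 the conclusion holds.
m = 164: τ(164) = 6; 164 ≥ 154.
Thus m = 164 disproves the claim, and no smaller m works.

m = 164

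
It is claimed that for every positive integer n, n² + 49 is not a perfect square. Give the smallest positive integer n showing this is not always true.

The first 23 eligible values, up to n = 23, all satisfy the conclusion.
n = 24: 24² + 49 = 625 = 25², a perfect square.
Hence n = 24 is a counterexample.

n = 24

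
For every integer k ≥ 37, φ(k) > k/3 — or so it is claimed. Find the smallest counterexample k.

We need the least integer k ≥ 37 for which the claim fails.
For k = 37, 38, 39, 40, 41 the conclusion holds.
k = 42: φ(42) = 12 and 42/3 = 14, so φ(42) ≤ 42/3.
Hence k = 42 is a counterexample.

k = 42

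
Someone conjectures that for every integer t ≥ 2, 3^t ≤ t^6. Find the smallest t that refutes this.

t = 15

We need the least integer t ≥ 2 for which 3^t > t^6.
For t = 2, 3, 4, 5, …, 12, 13, 14 the conclusion holds.
t = 15: 3^t = 14348907 and t^6 = 11390625, so 14348907 > 11390625.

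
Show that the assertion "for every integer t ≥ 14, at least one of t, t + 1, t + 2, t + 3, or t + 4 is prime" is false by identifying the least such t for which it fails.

t = 24

For t = 14, 15, 16, 17, 18, 19, 20, 21, 22, 23 the conclusion holds.
t = 24: 24 = 2 × 12; 25 = 5 × 5; 26 = 2 × 13; 27 = 3 × 9; 28 = 2 × 14 — all composite.
Hence t = 24 is a counterexample.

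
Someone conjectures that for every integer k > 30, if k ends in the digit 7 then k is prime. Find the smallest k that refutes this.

k = 57

Check each integer k > 30 in order until k ends in the digit 7 but k is not prime.
For k = 37, 47 the conclusion holds.
k = 57: 57 ends in 7; 57 = 3 × 19, composite.
So k = 57 is the smallest counterexample.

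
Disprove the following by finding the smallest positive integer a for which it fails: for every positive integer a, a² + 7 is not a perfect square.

We need the least positive integer a for which a² + 7 is a perfect square.
For a = 1, 2 the conclusion holds.
a = 3: 3² + 7 = 16 = 4², a perfect square.

a = 3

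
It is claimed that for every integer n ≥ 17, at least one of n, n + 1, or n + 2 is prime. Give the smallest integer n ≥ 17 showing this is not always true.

n = 20

We need the least integer n ≥ 17 for which n, n + 1, n + 2 are all composite.
For n = 17, 18, 19 the conclusion holds.
n = 20: 20 = 2 × 10; 21 = 3 × 7; 22 = 2 × 11 — all composite.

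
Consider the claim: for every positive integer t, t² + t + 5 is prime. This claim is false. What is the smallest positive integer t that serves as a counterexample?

t = 4

Check each positive integer t in order until t² + t + 5 is not prime.
t = 1: t² + t + 5 = 7, prime.
t = 2: t² + t + 5 = 11, prime.
t = 3: t² + t + 5 = 17, prime.
t = 4: t² + t + 5 = 25 = 5 × 5, composite.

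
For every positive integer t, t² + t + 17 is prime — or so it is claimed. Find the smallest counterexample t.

We need the least positive integer t for which t² + t + 17 is not prime.
The first 15 eligible values, up to t = 15, all satisfy the conclusion.
t = 16: t² + t + 17 = 289 = 17 × 17, composite.

t = 16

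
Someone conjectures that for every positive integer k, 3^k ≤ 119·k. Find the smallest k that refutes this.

Check each positive integer k in order until 3^k > 119·k.
The first 5 eligible values, up to k = 5, all satisfy the conclusion.
k = 6: 3^k = 729 and 119·k = 714, so 729 > 714.
Hence k = 6 is a counterexample.

k = 6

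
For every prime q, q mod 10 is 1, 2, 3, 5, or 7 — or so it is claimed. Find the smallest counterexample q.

A counterexample is any prime q such that the claim fails; we check each in order.
q = 2: 2 mod 10 = 2.
q = 3: 3 mod 10 = 3.
q = 5: 5 mod 10 = 5.
q = 7: 7 mod 10 = 7.
q = 11: 11 mod 10 = 1.
q = 13: 13 mod 10 = 3.
q = 17: 17 mod 10 = 7.
q = 19: 19 mod 10 = 9 — not in {1, 2, 3, 5, 7}.
So q = 19 is the smallest counterexample.

q = 19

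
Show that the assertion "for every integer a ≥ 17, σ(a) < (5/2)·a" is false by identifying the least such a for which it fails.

a = 24

A counterexample is any integer a ≥ 17 such that the claim fails; we check each in order.
a = 17: σ(17) = 18; 18 < 85/2.
a = 18: σ(18) = 39; 39 < 45.
a = 19: σ(19) = 20; 20 < 95/2.
a = 20: σ(20) = 42; 42 < 50.
a = 21: σ(21) = 32; 32 < 105/2.
a = 22: σ(22) = 36; 36 < 55.
a = 23: σ(23) = 24; 24 < 115/2.
a = 24: σ(24) = 60; 60 ≥ 60.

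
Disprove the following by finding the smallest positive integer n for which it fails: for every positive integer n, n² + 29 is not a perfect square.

Check each positive integer n in order until n² + 29 is a perfect square.
For n = 1, 2, 3, 4, …, 11, 12, 13 the conclusion holds.
n = 14: 14² + 29 = 225 = 15², a perfect square.

n = 14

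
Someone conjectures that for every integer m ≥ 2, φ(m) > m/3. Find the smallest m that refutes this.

m = 6

We need the least integer m ≥ 2 for which the claim fails.
m = 2: φ(2) = 1 and 2/3 = 2/3, so φ(2) > 2/3.
m = 3: φ(3) = 2 and 3/3 = 1, so φ(3) > 3/3.
m = 4: φ(4) = 2 and 4/3 = 4/3, so φ(4) > 4/3.
m = 5: φ(5) = 4 and 5/3 = 5/3, so φ(5) > 5/3.
m = 6: φ(6) = 2 and 6/3 = 2, so φ(6) ≤ 6/3.
Hence m = 6 is a counterexample.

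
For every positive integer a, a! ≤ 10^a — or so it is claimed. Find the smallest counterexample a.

Check each positive integer a in order until a! > 10^a.
For a = 1, 2, 3, 4, …, 22, 23, 24 the conclusion holds.
a = 25: a! = 15511210043330985984000000 and 10^a = 10000000000000000000000000, so 15511210043330985984000000 > 10000000000000000000000000.

a = 25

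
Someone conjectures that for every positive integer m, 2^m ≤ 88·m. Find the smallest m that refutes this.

Check each positive integer m in order until 2^m > 88·m.
For m = 1, 2, 3, 4, 5, 6, 7, 8, 9 the conclusion holds.
m = 10: 2^m = 1024 and 88·m = 880, so 1024 > 880.

m = 10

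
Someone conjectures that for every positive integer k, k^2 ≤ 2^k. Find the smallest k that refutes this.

k = 3

A counterexample is any positive integer k such that k^2 > 2^k; we check each in order.
For k = 1, 2 the conclusion holds.
k = 3: k^2 = 9 and 2^k = 8, so 9 > 8.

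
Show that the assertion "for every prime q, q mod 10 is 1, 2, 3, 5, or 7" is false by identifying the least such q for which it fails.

q = 19

We need the least prime q for which the claim fails.
For q = 2, 3, 5, 7, 11, 13, 17 the conclusion holds.
q = 19: 19 mod 10 = 9 — not in {1, 2, 3, 5, 7}.
Thus q = 19 disproves the claim, and no smaller q works.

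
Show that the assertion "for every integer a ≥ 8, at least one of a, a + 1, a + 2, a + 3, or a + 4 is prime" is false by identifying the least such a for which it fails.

a = 24

Check each integer a ≥ 8 in order until a, a + 1, a + 2, a + 3, a + 4 are all composite.
The first 16 eligible values, up to a = 23, all satisfy the conclusion.
a = 24: 24 = 2 × 12; 25 = 5 × 5; 26 = 2 × 13; 27 = 3 × 9; 28 = 2 × 14 — all composite.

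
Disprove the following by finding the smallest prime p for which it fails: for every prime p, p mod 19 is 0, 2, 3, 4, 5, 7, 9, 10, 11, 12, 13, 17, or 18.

For p = 2, 3, 5, 7, …, 41, 43, 47 the conclusion holds.
p = 53: 53 mod 19 = 15 — not in {0, 2, 3, 4, 5, 7, 9, 10, 11, 12, 13, 17, 18}.

p = 53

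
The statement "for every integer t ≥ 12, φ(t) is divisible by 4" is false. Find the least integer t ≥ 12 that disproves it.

t = 12: φ(12) = 4; 4 mod 4 = 0.
t = 13: φ(13) = 12; 12 mod 4 = 0.
t = 14: φ(14) = 6; 6 mod 4 = 2.
Hence t = 14 is a counterexample.

t = 14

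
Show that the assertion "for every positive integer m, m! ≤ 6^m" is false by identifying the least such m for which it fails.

For m = 1, 2, 3, 4, …, 11, 12, 13 the conclusion holds.
m = 14: m! = 87178291200 and 6^m = 78364164096, so 87178291200 > 78364164096.

m = 14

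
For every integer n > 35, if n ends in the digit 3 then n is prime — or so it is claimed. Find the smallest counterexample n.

We need the least integer n > 35 for which n ends in the digit 3 but n is not prime.
For n = 43, 53 the conclusion holds.
n = 63: 63 ends in 3; 63 = 3 × 21, composite.
So n = 63 is the smallest counterexample.

n = 63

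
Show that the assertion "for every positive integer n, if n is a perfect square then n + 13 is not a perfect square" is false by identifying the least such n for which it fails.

We need the least positive integer n for which n is a perfect square but n + 13 is a perfect square.
The first 5 eligible values, up to n = 25, all satisfy the conclusion.
n = 36: 36 = 6² and 36 + 13 = 49 = 7².

n = 36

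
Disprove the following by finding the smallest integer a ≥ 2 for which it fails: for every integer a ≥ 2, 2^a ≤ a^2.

A counterexample is any integer a ≥ 2 such that 2^a > a^2; we check each in order.
For a = 2, 3, 4 the conclusion holds.
a = 5: 2^a = 32 and a^2 = 25, so 32 > 25.
Thus a = 5 disproves the claim, and no smaller a works.

a = 5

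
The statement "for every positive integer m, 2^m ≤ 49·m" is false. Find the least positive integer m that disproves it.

For m = 1, 2, 3, 4, 5, 6, 7, 8 the conclusion holds.
m = 9: 2^m = 512 and 49·m = 441, so 512 > 441.
Thus m = 9 disproves the claim, and no smaller m works.

m = 9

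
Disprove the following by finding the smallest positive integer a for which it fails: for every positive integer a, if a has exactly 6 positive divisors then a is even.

a = 45

Check each positive integer a in order until a has exactly 6 positive divisors but a is odd.
a = 12: divisors of 12: 1, 2, 3, 4, 6, 12; 12 is even.
a = 18: divisors of 18: 1, 2, 3, 6, 9, 18; 18 is even.
a = 20: divisors of 20: 1, 2, 4, 5, 10, 20; 20 is even.
a = 28: divisors of 28: 1, 2, 4, 7, 14, 28; 28 is even.
a = 32: divisors of 32: 1, 2, 4, 8, 16, 32; 32 is even.
a = 44: divisors of 44: 1, 2, 4, 11, 22, 44; 44 is even.
a = 45: divisors of 45: 1, 3, 5, 9, 15, 45; 45 is odd.
Hence a = 45 is a counterexample.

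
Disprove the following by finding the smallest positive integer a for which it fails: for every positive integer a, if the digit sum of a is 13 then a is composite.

a = 67

For a = 49, 58 the conclusion holds.
a = 67: digit sum 13; 67 is prime, not composite.
So a = 67 is the smallest counterexample.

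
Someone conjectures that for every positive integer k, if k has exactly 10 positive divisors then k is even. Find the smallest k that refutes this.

A counterexample is any positive integer k such that k has exactly 10 positive divisors but k is odd; we check each in order.
The first 9 eligible values, up to k = 368, all satisfy the conclusion.
k = 405: divisors of 405: 10 divisors; 405 is odd.
Hence k = 405 is a counterexample.

k = 405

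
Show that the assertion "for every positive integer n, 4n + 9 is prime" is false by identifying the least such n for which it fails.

n = 3

We need the least positive integer n for which 4n + 9 is not prime.
n = 1: 4n + 9 = 13, prime.
n = 2: 4n + 9 = 17, prime.
n = 3: 4n + 9 = 21 = 3 × 7, composite.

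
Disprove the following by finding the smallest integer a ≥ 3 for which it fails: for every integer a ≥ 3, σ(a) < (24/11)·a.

The first 9 eligible values, up to a = 11, all satisfy the conclusion.
a = 12: σ(12) = 28; 28 ≥ 288/11.
Thus a = 12 disproves the claim, and no smaller a works.

a = 12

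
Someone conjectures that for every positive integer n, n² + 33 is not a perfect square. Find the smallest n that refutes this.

n = 1: 1² + 33 = 34, not a perfect square.
n = 2: 2² + 33 = 37, not a perfect square.
n = 3: 3² + 33 = 42, not a perfect square.
n = 4: 4² + 33 = 49 = 7², a perfect square.
So n = 4 is the smallest counterexample.

n = 4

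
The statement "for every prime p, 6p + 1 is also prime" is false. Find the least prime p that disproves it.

We need the least prime p for which 6p + 1 is not prime.
For p = 2, 3, 5, 7, 11, 13, 17 the conclusion holds.
p = 19: 6p + 1 = 115 = 5 × 23, not prime.
Thus p = 19 disproves the claim, and no smaller p works.

p = 19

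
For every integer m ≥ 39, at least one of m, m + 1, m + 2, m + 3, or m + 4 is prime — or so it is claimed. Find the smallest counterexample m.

A counterexample is any integer m ≥ 39 such that m, m + 1, m + 2, m + 3, m + 4 are all composite; we check each in order.
For m = 39, 40, 41, 42, 43, 44, 45, 46, 47 the conclusion holds.
m = 48: 48 = 2 × 24; 49 = 7 × 7; 50 = 2 × 25; 51 = 3 × 17; 52 = 2 × 26 — all composite.
Thus m = 48 disproves the claim, and no smaller m works.

m = 48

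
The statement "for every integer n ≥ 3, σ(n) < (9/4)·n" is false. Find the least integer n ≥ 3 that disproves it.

A counterexample is any integer n ≥ 3 such that the claim fails; we check each in order.
For n = 3, 4, 5, 6, 7, 8, 9, 10, 11 the conclusion holds.
n = 12: σ(12) = 28; 28 ≥ 27.
So n = 12 is the smallest counterexample.

n = 12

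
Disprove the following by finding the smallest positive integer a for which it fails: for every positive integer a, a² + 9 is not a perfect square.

A counterexample is any positive integer a such that a² + 9 is a perfect square; we check each in order.
a = 1: 1² + 9 = 10, not a perfect square.
a = 2: 2² + 9 = 13, not a perfect square.
a = 3: 3² + 9 = 18, not a perfect square.
a = 4: 4² + 9 = 25 = 5², a perfect square.
Hence a = 4 is a counterexample.

a = 4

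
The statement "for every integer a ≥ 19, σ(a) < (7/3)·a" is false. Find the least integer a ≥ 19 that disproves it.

We need the least integer a ≥ 19 for which the claim fails.
For a = 19, 20, 21, 22, 23 the conclusion holds.
a = 24: σ(24) = 60; 60 ≥ 56.
Hence a = 24 is a counterexample.

a = 24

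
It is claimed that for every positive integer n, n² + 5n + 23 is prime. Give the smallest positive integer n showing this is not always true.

n = 14

Check each positive integer n in order until n² + 5n + 23 is not prime.
For n = 1, 2, 3, 4, …, 11, 12, 13 the conclusion holds.
n = 14: n² + 5n + 23 = 289 = 17 × 17, composite.
Hence n = 14 is a counterexample.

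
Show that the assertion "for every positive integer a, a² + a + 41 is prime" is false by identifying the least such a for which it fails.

Check each positive integer a in order until a² + a + 41 is not prime.
For a = 1, 2, 3, 4, …, 37, 38, 39 the conclusion holds.
a = 40: a² + a + 41 = 1681 = 41 × 41, composite.
Hence a = 40 is a counterexample.

a = 40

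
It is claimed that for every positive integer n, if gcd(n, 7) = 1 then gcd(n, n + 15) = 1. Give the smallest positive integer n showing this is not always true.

Check each positive integer n in order until gcd(n, 7) = 1 but gcd(n, n + 15) > 1.
n = 1: gcd(1, 16) = 1.
n = 2: gcd(2, 17) = 1.
n = 3: gcd(3, 18) = 3.

n = 3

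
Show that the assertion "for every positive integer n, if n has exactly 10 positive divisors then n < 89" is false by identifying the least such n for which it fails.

n = 48: τ(48) = 10; 48 < 89.
n = 80: τ(80) = 10; 80 < 89.
n = 112: τ(112) = 10; 112 ≥ 89.
So n = 112 is the smallest counterexample.

n = 112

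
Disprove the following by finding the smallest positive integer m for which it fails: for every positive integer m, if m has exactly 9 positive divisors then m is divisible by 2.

m = 36: τ(36) = 9; 36 mod 2 = 0.
m = 100: τ(100) = 9; 100 mod 2 = 0.
m = 196: τ(196) = 9; 196 mod 2 = 0.
m = 225: τ(225) = 9; 225 mod 2 = 1.
So m = 225 is the smallest counterexample.

m = 225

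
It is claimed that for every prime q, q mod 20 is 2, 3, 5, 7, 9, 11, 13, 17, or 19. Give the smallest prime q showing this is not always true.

q = 41

The first 12 eligible values, up to q = 37, all satisfy the conclusion.
q = 41: 41 mod 20 = 1 — not in {2, 3, 5, 7, 9, 11, 13, 17, 19}.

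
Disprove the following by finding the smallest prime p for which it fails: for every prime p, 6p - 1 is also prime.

Check each prime p in order until 6p - 1 is not prime.
The first 4 eligible values, up to p = 7, all satisfy the conclusion.
p = 11: 6p - 1 = 65 = 5 × 13, not prime.

p = 11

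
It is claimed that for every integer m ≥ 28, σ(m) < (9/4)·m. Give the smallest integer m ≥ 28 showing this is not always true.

For m = 28, 29 the conclusion holds.
m = 30: σ(30) = 72; 72 ≥ 135/2.

m = 30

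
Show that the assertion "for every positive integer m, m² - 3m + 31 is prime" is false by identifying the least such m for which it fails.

Check each positive integer m in order until m² - 3m + 31 is not prime.
For m = 1, 2, 3 the conclusion holds.
m = 4: m² - 3m + 31 = 35 = 5 × 7, composite.

m = 4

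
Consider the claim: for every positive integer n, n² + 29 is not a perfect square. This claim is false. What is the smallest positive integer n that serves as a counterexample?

A counterexample is any positive integer n such that n² + 29 is a perfect square; we check each in order.
For n = 1, 2, 3, 4, …, 11, 12, 13 the conclusion holds.
n = 14: 14² + 29 = 225 = 15², a perfect square.
Thus n = 14 disproves the claim, and no smaller n works.

n = 14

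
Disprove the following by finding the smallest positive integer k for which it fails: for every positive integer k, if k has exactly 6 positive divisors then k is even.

We need the least positive integer k for which k has exactly 6 positive divisors but k is odd.
k = 12: divisors of 12: 1, 2, 3, 4, 6, 12; 12 is even.
k = 18: divisors of 18: 1, 2, 3, 6, 9, 18; 18 is even.
k = 20: divisors of 20: 1, 2, 4, 5, 10, 20; 20 is even.
k = 28: divisors of 28: 1, 2, 4, 7, 14, 28; 28 is even.
k = 32: divisors of 32: 1, 2, 4, 8, 16, 32; 32 is even.
k = 44: divisors of 44: 1, 2, 4, 11, 22, 44; 44 is even.
k = 45: divisors of 45: 1, 3, 5, 9, 15, 45; 45 is odd.
Hence k = 45 is a counterexample.

k = 45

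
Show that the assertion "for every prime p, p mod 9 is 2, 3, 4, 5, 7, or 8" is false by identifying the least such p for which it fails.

A counterexample is any prime p such that the claim fails; we check each in order.
The first 7 eligible values, up to p = 17, all satisfy the conclusion.
p = 19: 19 mod 9 = 1 — not in {2, 3, 4, 5, 7, 8}.
So p = 19 is the smallest counterexample.

p = 19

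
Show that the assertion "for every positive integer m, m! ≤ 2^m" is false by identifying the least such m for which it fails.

m = 1: m! = 1 and 2^m = 2, so 1 ≤ 2.
m = 2: m! = 2 and 2^m = 4, so 2 ≤ 4.
m = 3: m! = 6 and 2^m = 8, so 6 ≤ 8.
m = 4: m! = 24 and 2^m = 16, so 24 > 16.
Thus m = 4 disproves the claim, and no smaller m works.

m = 4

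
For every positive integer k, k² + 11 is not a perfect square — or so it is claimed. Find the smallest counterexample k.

A counterexample is any positive integer k such that k² + 11 is a perfect square; we check each in order.
For k = 1, 2, 3, 4 the conclusion holds.
k = 5: 5² + 11 = 36 = 6², a perfect square.
Thus k = 5 disproves the claim, and no smaller k works.

k = 5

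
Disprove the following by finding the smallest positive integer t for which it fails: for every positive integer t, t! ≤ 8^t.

For t = 1, 2, 3, 4, …, 17, 18, 19 the conclusion holds.
t = 20: t! = 2432902008176640000 and 8^t = 1152921504606846976, so 2432902008176640000 > 1152921504606846976.

t = 20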